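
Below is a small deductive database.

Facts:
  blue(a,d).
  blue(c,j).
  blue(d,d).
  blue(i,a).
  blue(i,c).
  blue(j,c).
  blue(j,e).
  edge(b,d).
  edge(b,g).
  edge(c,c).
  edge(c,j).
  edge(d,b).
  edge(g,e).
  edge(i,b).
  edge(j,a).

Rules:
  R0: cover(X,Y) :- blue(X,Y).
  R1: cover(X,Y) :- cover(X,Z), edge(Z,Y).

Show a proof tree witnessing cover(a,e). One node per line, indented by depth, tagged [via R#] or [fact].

cover(a,e)  [via R1]
  cover(a,g)  [via R1]
    cover(a,b)  [via R1]
      cover(a,d)  [via R0]
        blue(a,d)  [fact]
      edge(d,b)  [fact]
    edge(b,g)  [fact]
  edge(g,e)  [fact]

round 1: derive cover(a,d) via R0 from blue(a,d)
round 1: derive cover(c,j) via R0 from blue(c,j)
round 1: derive cover(d,d) via R0 from blue(d,d)
round 1: derive cover(i,a) via R0 from blue(i,a)
round 1: derive cover(i,c) via R0 from blue(i,c)
round 1: derive cover(j,c) via R0 from blue(j,c)
round 1: derive cover(j,e) via R0 from blue(j,e)
round 2: derive cover(a,b) via R1 from cover(a,d), edge(d,b)
round 2: derive cover(c,a) via R1 from cover(c,j), edge(j,a)
round 2: derive cover(d,b) via R1 from cover(d,d), edge(d,b)
round 2: derive cover(i,j) via R1 from cover(i,c), edge(c,j)
round 2: derive cover(j,j) via R1 from cover(j,c), edge(c,j)
round 3: derive cover(a,g) via R1 from cover(a,b), edge(b,g)
round 3: derive cover(d,g) via R1 from cover(d,b), edge(b,g)
round 3: derive cover(j,a) via R1 from cover(j,j), edge(j,a)
round 4: derive cover(a,e) via R1 from cover(a,g), edge(g,e)
round 4: derive cover(d,e) via R1 from cover(d,g), edge(g,e)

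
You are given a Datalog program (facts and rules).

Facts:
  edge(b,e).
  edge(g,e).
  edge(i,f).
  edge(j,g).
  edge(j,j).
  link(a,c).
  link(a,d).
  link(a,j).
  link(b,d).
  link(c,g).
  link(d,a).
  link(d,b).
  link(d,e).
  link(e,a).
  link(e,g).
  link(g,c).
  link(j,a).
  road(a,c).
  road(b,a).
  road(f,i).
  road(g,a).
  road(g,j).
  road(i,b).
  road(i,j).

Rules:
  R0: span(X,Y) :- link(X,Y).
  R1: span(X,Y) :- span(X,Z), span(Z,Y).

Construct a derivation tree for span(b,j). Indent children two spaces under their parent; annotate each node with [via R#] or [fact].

span(b,j)  [via R1]
  span(b,a)  [via R1]
    span(b,d)  [via R0]
      link(b,d)  [fact]
    span(d,a)  [via R0]
      link(d,a)  [fact]
  span(a,j)  [via R0]
    link(a,j)  [fact]

round 1: derive span(a,c) via R0 from link(a,c)
round 1: derive span(a,d) via R0 from link(a,d)
round 1: derive span(a,j) via R0 from link(a,j)
round 1: derive span(b,d) via R0 from link(b,d)
round 1: derive span(c,g) via R0 from link(c,g)
round 1: derive span(d,a) via R0 from link(d,a)
round 1: derive span(d,b) via R0 from link(d,b)
round 1: derive span(d,e) via R0 from link(d,e)
round 1: derive span(e,a) via R0 from link(e,a)
round 1: derive span(e,g) via R0 from link(e,g)
round 1: derive span(g,c) via R0 from link(g,c)
round 1: derive span(j,a) via R0 from link(j,a)
round 2: derive span(a,a) via R1 from span(a,d), span(d,a)
round 2: derive span(a,b) via R1 from span(a,d), span(d,b)
round 2: derive span(a,e) via R1 from span(a,d), span(d,e)
round 2: derive span(a,g) via R1 from span(a,c), span(c,g)
round 2: derive span(b,a) via R1 from span(b,d), span(d,a)
round 2: derive span(b,b) via R1 from span(b,d), span(d,b)
round 2: derive span(b,e) via R1 from span(b,d), span(d,e)
round 2: derive span(c,c) via R1 from span(c,g), span(g,c)
round 2: derive span(d,c) via R1 from span(d,a), span(a,c)
round 2: derive span(d,d) via R1 from span(d,a), span(a,d)
round 2: derive span(d,g) via R1 from span(d,e), span(e,g)
round 2: derive span(d,j) via R1 from span(d,a), span(a,j)
round 2: derive span(e,c) via R1 from span(e,a), span(a,c)
round 2: derive span(e,d) via R1 from span(e,a), span(a,d)
round 2: derive span(e,j) via R1 from span(e,a), span(a,j)
round 2: derive span(g,g) via R1 from span(g,c), span(c,g)
round 2: derive span(j,c) via R1 from span(j,a), span(a,c)
round 2: derive span(j,d) via R1 from span(j,a), span(a,d)
round 2: derive span(j,j) via R1 from span(j,a), span(a,j)
round 3: derive span(b,c) via R1 from span(b,a), span(a,c)
round 3: derive span(b,g) via R1 from span(b,a), span(a,g)
round 3: derive span(b,j) via R1 from span(b,a), span(a,j)
round 3: derive span(e,b) via R1 from span(e,a), span(a,b)
round 3: derive span(e,e) via R1 from span(e,a), span(a,e)
round 3: derive span(j,b) via R1 from span(j,a), span(a,b)
round 3: derive span(j,e) via R1 from span(j,a), span(a,e)
round 3: derive span(j,g) via R1 from span(j,a), span(a,g)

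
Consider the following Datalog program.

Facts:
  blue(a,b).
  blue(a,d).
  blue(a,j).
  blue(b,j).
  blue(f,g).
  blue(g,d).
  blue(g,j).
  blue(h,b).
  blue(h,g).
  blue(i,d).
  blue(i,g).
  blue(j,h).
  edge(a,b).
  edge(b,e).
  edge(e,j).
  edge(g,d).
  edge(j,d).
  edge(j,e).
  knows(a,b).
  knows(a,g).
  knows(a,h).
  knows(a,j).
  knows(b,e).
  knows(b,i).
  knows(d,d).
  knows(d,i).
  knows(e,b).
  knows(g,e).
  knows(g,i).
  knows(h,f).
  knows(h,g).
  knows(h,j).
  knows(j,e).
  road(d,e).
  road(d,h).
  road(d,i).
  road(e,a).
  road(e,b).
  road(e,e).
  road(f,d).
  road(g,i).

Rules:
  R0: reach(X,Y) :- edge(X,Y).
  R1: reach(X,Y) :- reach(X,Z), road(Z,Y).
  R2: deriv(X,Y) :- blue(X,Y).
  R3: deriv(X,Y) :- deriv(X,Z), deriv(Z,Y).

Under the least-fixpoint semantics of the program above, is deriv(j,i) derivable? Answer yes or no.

no

round 1: derive deriv(a,b) via R2 from blue(a,b)
round 1: derive deriv(a,d) via R2 from blue(a,d)
round 1: derive deriv(a,j) via R2 from blue(a,j)
round 1: derive deriv(b,j) via R2 from blue(b,j)
round 1: derive deriv(f,g) via R2 from blue(f,g)
round 1: derive deriv(g,d) via R2 from blue(g,d)
round 1: derive deriv(g,j) via R2 from blue(g,j)
round 1: derive deriv(h,b) via R2 from blue(h,b)
round 1: derive deriv(h,g) via R2 from blue(h,g)
round 1: derive deriv(i,d) via R2 from blue(i,d)
round 1: derive deriv(i,g) via R2 from blue(i,g)
round 1: derive deriv(j,h) via R2 from blue(j,h)
round 2: derive deriv(a,h) via R3 from deriv(a,j), deriv(j,h)
round 2: derive deriv(b,h) via R3 from deriv(b,j), deriv(j,h)
round 2: derive deriv(f,d) via R3 from deriv(f,g), deriv(g,d)
round 2: derive deriv(f,j) via R3 from deriv(f,g), deriv(g,j)
round 2: derive deriv(g,h) via R3 from deriv(g,j), deriv(j,h)
round 2: derive deriv(h,d) via R3 from deriv(h,g), deriv(g,d)
round 2: derive deriv(h,j) via R3 from deriv(h,b), deriv(b,j)
round 2: derive deriv(i,j) via R3 from deriv(i,g), deriv(g,j)
round 2: derive deriv(j,b) via R3 from deriv(j,h), deriv(h,b)
round 2: derive deriv(j,g) via R3 from deriv(j,h), deriv(h,g)
round 3: derive deriv(a,g) via R3 from deriv(a,h), deriv(h,g)
round 3: derive deriv(b,b) via R3 from deriv(b,h), deriv(h,b)
round 3: derive deriv(b,d) via R3 from deriv(b,h), deriv(h,d)
round 3: derive deriv(b,g) via R3 from deriv(b,h), deriv(h,g)
round 3: derive deriv(f,b) via R3 from deriv(f,j), deriv(j,b)
round 3: derive deriv(f,h) via R3 from deriv(f,g), deriv(g,h)
round 3: derive deriv(g,b) via R3 from deriv(g,h), deriv(h,b)
round 3: derive deriv(g,g) via R3 from deriv(g,h), deriv(h,g)
round 3: derive deriv(h,h) via R3 from deriv(h,b), deriv(b,h)
round 3: derive deriv(i,b) via R3 from deriv(i,j), deriv(j,b)
round 3: derive deriv(i,h) via R3 from deriv(i,g), deriv(g,h)
round 3: derive deriv(j,d) via R3 from deriv(j,g), deriv(g,d)
round 3: derive deriv(j,j) via R3 from deriv(j,b), deriv(b,j)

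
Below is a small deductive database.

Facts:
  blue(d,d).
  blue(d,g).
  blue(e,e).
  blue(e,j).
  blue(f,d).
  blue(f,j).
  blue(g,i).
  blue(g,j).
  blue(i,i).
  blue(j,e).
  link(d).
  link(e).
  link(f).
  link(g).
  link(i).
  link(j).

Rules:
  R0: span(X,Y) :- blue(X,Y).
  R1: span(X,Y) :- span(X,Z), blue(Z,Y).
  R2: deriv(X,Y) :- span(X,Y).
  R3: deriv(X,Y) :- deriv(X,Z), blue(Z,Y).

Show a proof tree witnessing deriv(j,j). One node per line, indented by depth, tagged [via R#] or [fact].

deriv(j,j)  [via R2]
  span(j,j)  [via R1]
    span(j,e)  [via R0]
      blue(j,e)  [fact]
    blue(e,j)  [fact]

round 1: derive span(d,d) via R0 from blue(d,d)
round 1: derive span(d,g) via R0 from blue(d,g)
round 1: derive span(e,e) via R0 from blue(e,e)
round 1: derive span(e,j) via R0 from blue(e,j)
round 1: derive span(f,d) via R0 from blue(f,d)
round 1: derive span(f,j) via R0 from blue(f,j)
round 1: derive span(g,i) via R0 from blue(g,i)
round 1: derive span(g,j) via R0 from blue(g,j)
round 1: derive span(i,i) via R0 from blue(i,i)
round 1: derive span(j,e) via R0 from blue(j,e)
round 2: derive span(d,i) via R1 from span(d,g), blue(g,i)
round 2: derive span(d,j) via R1 from span(d,g), blue(g,j)
round 2: derive span(f,e) via R1 from span(f,j), blue(j,e)
round 2: derive span(f,g) via R1 from span(f,d), blue(d,g)
round 2: derive span(g,e) via R1 from span(g,j), blue(j,e)
round 2: derive span(j,j) via R1 from span(j,e), blue(e,j)
round 2: derive deriv(d,d) via R2 from span(d,d)
round 2: derive deriv(d,g) via R2 from span(d,g)
round 2: derive deriv(e,e) via R2 from span(e,e)
round 2: derive deriv(e,j) via R2 from span(e,j)
round 2: derive deriv(f,d) via R2 from span(f,d)
round 2: derive deriv(f,j) via R2 from span(f,j)
round 2: derive deriv(g,i) via R2 from span(g,i)
round 2: derive deriv(g,j) via R2 from span(g,j)
round 2: derive deriv(i,i) via R2 from span(i,i)
round 2: derive deriv(j,e) via R2 from span(j,e)
round 3: derive span(d,e) via R1 from span(d,j), blue(j,e)
round 3: derive span(f,i) via R1 from span(f,g), blue(g,i)
round 3: derive deriv(d,i) via R2 from span(d,i)
round 3: derive deriv(d,j) via R2 from span(d,j)
round 3: derive deriv(f,e) via R2 from span(f,e)
round 3: derive deriv(f,g) via R2 from span(f,g)
round 3: derive deriv(g,e) via R2 from span(g,e)
round 3: derive deriv(j,j) via R2 from span(j,j)
round 4: derive deriv(d,e) via R2 from span(d,e)
round 4: derive deriv(f,i) via R2 from span(f,i)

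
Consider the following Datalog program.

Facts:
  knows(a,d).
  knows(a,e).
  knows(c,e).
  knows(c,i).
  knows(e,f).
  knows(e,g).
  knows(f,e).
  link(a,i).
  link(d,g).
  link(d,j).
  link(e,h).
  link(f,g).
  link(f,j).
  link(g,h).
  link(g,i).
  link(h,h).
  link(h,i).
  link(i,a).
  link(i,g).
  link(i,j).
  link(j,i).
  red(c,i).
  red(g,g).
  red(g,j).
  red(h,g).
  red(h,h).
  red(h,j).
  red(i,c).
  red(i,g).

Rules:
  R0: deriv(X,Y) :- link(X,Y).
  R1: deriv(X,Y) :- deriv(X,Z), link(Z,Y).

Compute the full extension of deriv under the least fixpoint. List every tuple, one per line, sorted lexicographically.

deriv(a,a)
deriv(a,g)
deriv(a,h)
deriv(a,i)
deriv(a,j)
deriv(d,a)
deriv(d,g)
deriv(d,h)
deriv(d,i)
deriv(d,j)
deriv(e,a)
deriv(e,g)
deriv(e,h)
deriv(e,i)
deriv(e,j)
deriv(f,a)
deriv(f,g)
deriv(f,h)
deriv(f,i)
deriv(f,j)
deriv(g,a)
deriv(g,g)
deriv(g,h)
deriv(g,i)
deriv(g,j)
deriv(h,a)
deriv(h,g)
deriv(h,h)
deriv(h,i)
deriv(h,j)
deriv(i,a)
deriv(i,g)
deriv(i,h)
deriv(i,i)
deriv(i,j)
deriv(j,a)
deriv(j,g)
deriv(j,h)
deriv(j,i)
deriv(j,j)

round 1: derive deriv(a,i) via R0 from link(a,i)
round 1: derive deriv(d,g) via R0 from link(d,g)
round 1: derive deriv(d,j) via R0 from link(d,j)
round 1: derive deriv(e,h) via R0 from link(e,h)
round 1: derive deriv(f,g) via R0 from link(f,g)
round 1: derive deriv(f,j) via R0 from link(f,j)
round 1: derive deriv(g,h) via R0 from link(g,h)
round 1: derive deriv(g,i) via R0 from link(g,i)
round 1: derive deriv(h,h) via R0 from link(h,h)
round 1: derive deriv(h,i) via R0 from link(h,i)
round 1: derive deriv(i,a) via R0 from link(i,a)
round 1: derive deriv(i,g) via R0 from link(i,g)
round 1: derive deriv(i,j) via R0 from link(i,j)
round 1: derive deriv(j,i) via R0 from link(j,i)
round 2: derive deriv(a,a) via R1 from deriv(a,i), link(i,a)
round 2: derive deriv(a,g) via R1 from deriv(a,i), link(i,g)
round 2: derive deriv(a,j) via R1 from deriv(a,i), link(i,j)
round 2: derive deriv(d,h) via R1 from deriv(d,g), link(g,h)
round 2: derive deriv(d,i) via R1 from deriv(d,g), link(g,i)
round 2: derive deriv(e,i) via R1 from deriv(e,h), link(h,i)
round 2: derive deriv(f,h) via R1 from deriv(f,g), link(g,h)
round 2: derive deriv(f,i) via R1 from deriv(f,g), link(g,i)
round 2: derive deriv(g,a) via R1 from deriv(g,i), link(i,a)
round 2: derive deriv(g,g) via R1 from deriv(g,i), link(i,g)
round 2: derive deriv(g,j) via R1 from deriv(g,i), link(i,j)
round 2: derive deriv(h,a) via R1 from deriv(h,i), link(i,a)
round 2: derive deriv(h,g) via R1 from deriv(h,i), link(i,g)
round 2: derive deriv(h,j) via R1 from deriv(h,i), link(i,j)
round 2: derive deriv(i,h) via R1 from deriv(i,g), link(g,h)
round 2: derive deriv(i,i) via R1 from deriv(i,a), link(a,i)
round 2: derive deriv(j,a) via R1 from deriv(j,i), link(i,a)
round 2: derive deriv(j,g) via R1 from deriv(j,i), link(i,g)
round 2: derive deriv(j,j) via R1 from deriv(j,i), link(i,j)
round 3: derive deriv(a,h) via R1 from deriv(a,g), link(g,h)
round 3: derive deriv(d,a) via R1 from deriv(d,i), link(i,a)
round 3: derive deriv(e,a) via R1 from deriv(e,i), link(i,a)
round 3: derive deriv(e,g) via R1 from deriv(e,i), link(i,g)
round 3: derive deriv(e,j) via R1 from deriv(e,i), link(i,j)
round 3: derive deriv(f,a) via R1 from deriv(f,i), link(i,a)
round 3: derive deriv(j,h) via R1 from deriv(j,g), link(g,h)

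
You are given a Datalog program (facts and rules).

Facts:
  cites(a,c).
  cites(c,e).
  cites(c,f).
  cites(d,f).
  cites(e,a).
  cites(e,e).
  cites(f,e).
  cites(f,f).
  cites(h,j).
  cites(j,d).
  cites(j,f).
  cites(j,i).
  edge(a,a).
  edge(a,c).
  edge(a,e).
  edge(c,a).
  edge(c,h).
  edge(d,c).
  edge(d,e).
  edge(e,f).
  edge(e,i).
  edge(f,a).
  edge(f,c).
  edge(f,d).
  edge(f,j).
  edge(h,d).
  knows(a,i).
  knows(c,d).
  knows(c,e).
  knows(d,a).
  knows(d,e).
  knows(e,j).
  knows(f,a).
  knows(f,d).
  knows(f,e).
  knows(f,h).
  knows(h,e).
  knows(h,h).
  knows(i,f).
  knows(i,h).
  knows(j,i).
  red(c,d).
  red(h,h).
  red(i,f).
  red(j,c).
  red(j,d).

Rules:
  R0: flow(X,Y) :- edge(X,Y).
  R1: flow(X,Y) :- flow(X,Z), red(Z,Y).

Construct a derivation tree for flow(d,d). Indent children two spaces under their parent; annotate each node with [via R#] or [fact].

flow(d,d)  [via R1]
  flow(d,c)  [via R0]
    edge(d,c)  [fact]
  red(c,d)  [fact]

round 1: derive flow(a,a) via R0 from edge(a,a)
round 1: derive flow(a,c) via R0 from edge(a,c)
round 1: derive flow(a,e) via R0 from edge(a,e)
round 1: derive flow(c,a) via R0 from edge(c,a)
round 1: derive flow(c,h) via R0 from edge(c,h)
round 1: derive flow(d,c) via R0 from edge(d,c)
round 1: derive flow(d,e) via R0 from edge(d,e)
round 1: derive flow(e,f) via R0 from edge(e,f)
round 1: derive flow(e,i) via R0 from edge(e,i)
round 1: derive flow(f,a) via R0 from edge(f,a)
round 1: derive flow(f,c) via R0 from edge(f,c)
round 1: derive flow(f,d) via R0 from edge(f,d)
round 1: derive flow(f,j) via R0 from edge(f,j)
round 1: derive flow(h,d) via R0 from edge(h,d)
round 2: derive flow(a,d) via R1 from flow(a,c), red(c,d)
round 2: derive flow(d,d) via R1 from flow(d,c), red(c,d)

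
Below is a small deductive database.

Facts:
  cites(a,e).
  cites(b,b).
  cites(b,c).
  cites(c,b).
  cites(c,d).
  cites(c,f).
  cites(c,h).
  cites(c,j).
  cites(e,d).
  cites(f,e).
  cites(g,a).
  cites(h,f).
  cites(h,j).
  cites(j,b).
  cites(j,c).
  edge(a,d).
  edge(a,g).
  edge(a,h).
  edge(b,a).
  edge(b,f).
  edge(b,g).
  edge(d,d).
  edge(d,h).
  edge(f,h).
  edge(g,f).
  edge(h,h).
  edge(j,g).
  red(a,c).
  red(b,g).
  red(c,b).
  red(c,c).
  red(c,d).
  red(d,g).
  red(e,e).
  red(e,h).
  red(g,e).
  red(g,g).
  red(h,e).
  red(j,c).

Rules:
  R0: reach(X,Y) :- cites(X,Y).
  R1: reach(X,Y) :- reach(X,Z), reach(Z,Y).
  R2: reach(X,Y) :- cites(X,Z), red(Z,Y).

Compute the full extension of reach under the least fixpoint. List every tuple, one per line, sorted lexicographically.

round 1: derive reach(a,e) via R0 from cites(a,e)
round 1: derive reach(b,b) via R0 from cites(b,b)
round 1: derive reach(b,c) via R0 from cites(b,c)
round 1: derive reach(c,b) via R0 from cites(c,b)
round 1: derive reach(c,d) via R0 from cites(c,d)
round 1: derive reach(c,f) via R0 from cites(c,f)
round 1: derive reach(c,h) via R0 from cites(c,h)
round 1: derive reach(c,j) via R0 from cites(c,j)
round 1: derive reach(e,d) via R0 from cites(e,d)
round 1: derive reach(f,e) via R0 from cites(f,e)
round 1: derive reach(g,a) via R0 from cites(g,a)
round 1: derive reach(h,f) via R0 from cites(h,f)
round 1: derive reach(h,j) via R0 from cites(h,j)
round 1: derive reach(j,b) via R0 from cites(j,b)
round 1: derive reach(j,c) via R0 from cites(j,c)
round 1: derive reach(a,h) via R2 from cites(a,e), red(e,h)
round 1: derive reach(b,d) via R2 from cites(b,c), red(c,d)
round 1: derive reach(b,g) via R2 from cites(b,b), red(b,g)
round 1: derive reach(c,c) via R2 from cites(c,j), red(j,c)
round 1: derive reach(c,e) via R2 from cites(c,h), red(h,e)
round 1: derive reach(c,g) via R2 from cites(c,b), red(b,g)
round 1: derive reach(e,g) via R2 from cites(e,d), red(d,g)
round 1: derive reach(f,h) via R2 from cites(f,e), red(e,h)
round 1: derive reach(g,c) via R2 from cites(g,a), red(a,c)
round 1: derive reach(h,c) via R2 from cites(h,j), red(j,c)
round 1: derive reach(j,d) via R2 from cites(j,c), red(c,d)
round 1: derive reach(j,g) via R2 from cites(j,b), red(b,g)
round 2: derive reach(a,c) via R1 from reach(a,h), reach(h,c)
round 2: derive reach(a,d) via R1 from reach(a,e), reach(e,d)
round 2: derive reach(a,f) via R1 from reach(a,h), reach(h,f)
round 2: derive reach(a,g) via R1 from reach(a,e), reach(e,g)
round 2: derive reach(a,j) via R1 from reach(a,h), reach(h,j)
round 2: derive reach(b,a) via R1 from reach(b,g), reach(g,a)
round 2: derive reach(b,e) via R1 from reach(b,c), reach(c,e)
round 2: derive reach(b,f) via R1 from reach(b,c), reach(c,f)
round 2: derive reach(b,h) via R1 from reach(b,c), reach(c,h)
round 2: derive reach(b,j) via R1 from reach(b,c), reach(c,j)
round 2: derive reach(c,a) via R1 from reach(c,g), reach(g,a)
round 2: derive reach(e,a) via R1 from reach(e,g), reach(g,a)
round 2: derive reach(e,c) via R1 from reach(e,g), reach(g,c)
round 2: derive reach(f,c) via R1 from reach(f,h), reach(h,c)
round 2: derive reach(f,d) via R1 from reach(f,e), reach(e,d)
round 2: derive reach(f,f) via R1 from reach(f,h), reach(h,f)
round 2: derive reach(f,g) via R1 from reach(f,e), reach(e,g)
round 2: derive reach(f,j) via R1 from reach(f,h), reach(h,j)
round 2: derive reach(g,b) via R1 from reach(g,c), reach(c,b)
round 2: derive reach(g,d) via R1 from reach(g,c), reach(c,d)
round 2: derive reach(g,e) via R1 from reach(g,a), reach(a,e)
round 2: derive reach(g,f) via R1 from reach(g,c), reach(c,f)
round 2: derive reach(g,g) via R1 from reach(g,c), reach(c,g)
round 2: derive reach(g,h) via R1 from reach(g,a), reach(a,h)
round 2: derive reach(g,j) via R1 from reach(g,c), reach(c,j)
round 2: derive reach(h,b) via R1 from reach(h,c), reach(c,b)
round 2: derive reach(h,d) via R1 from reach(h,c), reach(c,d)
round 2: derive reach(h,e) via R1 from reach(h,c), reach(c,e)
round 2: derive reach(h,g) via R1 from reach(h,c), reach(c,g)
round 2: derive reach(h,h) via R1 from reach(h,c), reach(c,h)
round 2: derive reach(j,a) via R1 from reach(j,g), reach(g,a)
round 2: derive reach(j,e) via R1 from reach(j,c), reach(c,e)
round 2: derive reach(j,f) via R1 from reach(j,c), reach(c,f)
round 2: derive reach(j,h) via R1 from reach(j,c), reach(c,h)
round 2: derive reach(j,j) via R1 from reach(j,c), reach(c,j)
round 3: derive reach(a,a) via R1 from reach(a,c), reach(c,a)
round 3: derive reach(a,b) via R1 from reach(a,c), reach(c,b)
round 3: derive reach(e,b) via R1 from reach(e,c), reach(c,b)
round 3: derive reach(e,e) via R1 from reach(e,a), reach(a,e)
round 3: derive reach(e,f) via R1 from reach(e,a), reach(a,f)
round 3: derive reach(e,h) via R1 from reach(e,a), reach(a,h)
round 3: derive reach(e,j) via R1 from reach(e,a), reach(a,j)
round 3: derive reach(f,a) via R1 from reach(f,c), reach(c,a)
round 3: derive reach(f,b) via R1 from reach(f,c), reach(c,b)
round 3: derive reach(h,a) via R1 from reach(h,b), reach(b,a)

reach(a,a)
reach(a,b)
reach(a,c)
reach(a,d)
reach(a,e)
reach(a,f)
reach(a,g)
reach(a,h)
reach(a,j)
reach(b,a)
reach(b,b)
reach(b,c)
reach(b,d)
reach(b,e)
reach(b,f)
reach(b,g)
reach(b,h)
reach(b,j)
reach(c,a)
reach(c,b)
reach(c,c)
reach(c,d)
reach(c,e)
reach(c,f)
reach(c,g)
reach(c,h)
reach(c,j)
reach(e,a)
reach(e,b)
reach(e,c)
reach(e,d)
reach(e,e)
reach(e,f)
reach(e,g)
reach(e,h)
reach(e,j)
reach(f,a)
reach(f,b)
reach(f,c)
reach(f,d)
reach(f,e)
reach(f,f)
reach(f,g)
reach(f,h)
reach(f,j)
reach(g,a)
reach(g,b)
reach(g,c)
reach(g,d)
reach(g,e)
reach(g,f)
reach(g,g)
reach(g,h)
reach(g,j)
reach(h,a)
reach(h,b)
reach(h,c)
reach(h,d)
reach(h,e)
reach(h,f)
reach(h,g)
reach(h,h)
reach(h,j)
reach(j,a)
reach(j,b)
reach(j,c)
reach(j,d)
reach(j,e)
reach(j,f)
reach(j,g)
reach(j,h)
reach(j,j)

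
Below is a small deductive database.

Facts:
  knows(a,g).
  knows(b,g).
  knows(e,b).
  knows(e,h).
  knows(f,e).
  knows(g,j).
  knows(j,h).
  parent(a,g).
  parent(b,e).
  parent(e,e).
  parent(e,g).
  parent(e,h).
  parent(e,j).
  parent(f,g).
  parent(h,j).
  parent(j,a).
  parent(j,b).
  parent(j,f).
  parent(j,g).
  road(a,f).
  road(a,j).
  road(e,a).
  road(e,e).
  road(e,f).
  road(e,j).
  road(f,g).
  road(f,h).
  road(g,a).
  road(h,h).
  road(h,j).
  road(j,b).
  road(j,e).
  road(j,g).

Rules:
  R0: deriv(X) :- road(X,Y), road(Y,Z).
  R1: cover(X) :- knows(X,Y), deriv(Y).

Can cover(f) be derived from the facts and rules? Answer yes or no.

round 1: derive deriv(a) via R0 from road(a,f), road(f,g)
round 1: derive deriv(e) via R0 from road(e,a), road(a,f)
round 1: derive deriv(f) via R0 from road(f,g), road(g,a)
round 1: derive deriv(g) via R0 from road(g,a), road(a,f)
round 1: derive deriv(h) via R0 from road(h,h), road(h,h)
round 1: derive deriv(j) via R0 from road(j,e), road(e,a)
round 2: derive cover(a) via R1 from knows(a,g), deriv(g)
round 2: derive cover(b) via R1 from knows(b,g), deriv(g)
round 2: derive cover(e) via R1 from knows(e,h), deriv(h)
round 2: derive cover(f) via R1 from knows(f,e), deriv(e)
round 2: derive cover(g) via R1 from knows(g,j), deriv(j)
round 2: derive cover(j) via R1 from knows(j,h), deriv(h)

yes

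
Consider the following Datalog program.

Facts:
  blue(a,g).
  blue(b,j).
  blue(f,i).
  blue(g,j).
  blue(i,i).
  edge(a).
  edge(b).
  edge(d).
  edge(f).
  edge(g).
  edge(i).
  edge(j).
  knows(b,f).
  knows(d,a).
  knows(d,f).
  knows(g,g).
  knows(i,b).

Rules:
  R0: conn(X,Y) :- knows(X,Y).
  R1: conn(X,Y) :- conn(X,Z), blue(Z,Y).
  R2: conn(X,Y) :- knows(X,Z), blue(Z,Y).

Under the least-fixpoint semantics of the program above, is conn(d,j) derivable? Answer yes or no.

round 1: derive conn(b,f) via R0 from knows(b,f)
round 1: derive conn(d,a) via R0 from knows(d,a)
round 1: derive conn(d,f) via R0 from knows(d,f)
round 1: derive conn(g,g) via R0 from knows(g,g)
round 1: derive conn(i,b) via R0 from knows(i,b)
round 1: derive conn(b,i) via R2 from knows(b,f), blue(f,i)
round 1: derive conn(d,g) via R2 from knows(d,a), blue(a,g)
round 1: derive conn(d,i) via R2 from knows(d,f), blue(f,i)
round 1: derive conn(g,j) via R2 from knows(g,g), blue(g,j)
round 1: derive conn(i,j) via R2 from knows(i,b), blue(b,j)
round 2: derive conn(d,j) via R1 from conn(d,g), blue(g,j)

yes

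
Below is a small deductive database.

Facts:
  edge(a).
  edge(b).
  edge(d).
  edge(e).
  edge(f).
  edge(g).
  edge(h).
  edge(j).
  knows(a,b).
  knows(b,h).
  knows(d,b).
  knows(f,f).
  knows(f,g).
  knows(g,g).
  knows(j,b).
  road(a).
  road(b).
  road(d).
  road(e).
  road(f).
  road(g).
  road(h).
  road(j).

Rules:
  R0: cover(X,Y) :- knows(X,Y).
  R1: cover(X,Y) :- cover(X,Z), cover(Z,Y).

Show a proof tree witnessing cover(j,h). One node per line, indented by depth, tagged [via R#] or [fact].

round 1: derive cover(a,b) via R0 from knows(a,b)
round 1: derive cover(b,h) via R0 from knows(b,h)
round 1: derive cover(d,b) via R0 from knows(d,b)
round 1: derive cover(f,f) via R0 from knows(f,f)
round 1: derive cover(f,g) via R0 from knows(f,g)
round 1: derive cover(g,g) via R0 from knows(g,g)
round 1: derive cover(j,b) via R0 from knows(j,b)
round 2: derive cover(a,h) via R1 from cover(a,b), cover(b,h)
round 2: derive cover(d,h) via R1 from cover(d,b), cover(b,h)
round 2: derive cover(j,h) via R1 from cover(j,b), cover(b,h)

cover(j,h)  [via R1]
  cover(j,b)  [via R0]
    knows(j,b)  [fact]
  cover(b,h)  [via R0]
    knows(b,h)  [fact]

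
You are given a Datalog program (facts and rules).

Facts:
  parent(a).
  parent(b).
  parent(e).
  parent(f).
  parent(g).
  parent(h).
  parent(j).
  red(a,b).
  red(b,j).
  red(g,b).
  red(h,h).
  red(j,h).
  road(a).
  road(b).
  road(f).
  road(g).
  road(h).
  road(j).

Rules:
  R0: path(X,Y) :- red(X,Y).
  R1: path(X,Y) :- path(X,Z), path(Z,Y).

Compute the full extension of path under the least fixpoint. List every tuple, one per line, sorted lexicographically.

round 1: derive path(a,b) via R0 from red(a,b)
round 1: derive path(b,j) via R0 from red(b,j)
round 1: derive path(g,b) via R0 from red(g,b)
round 1: derive path(h,h) via R0 from red(h,h)
round 1: derive path(j,h) via R0 from red(j,h)
round 2: derive path(a,j) via R1 from path(a,b), path(b,j)
round 2: derive path(b,h) via R1 from path(b,j), path(j,h)
round 2: derive path(g,j) via R1 from path(g,b), path(b,j)
round 3: derive path(a,h) via R1 from path(a,b), path(b,h)
round 3: derive path(g,h) via R1 from path(g,b), path(b,h)

path(a,b)
path(a,h)
path(a,j)
path(b,h)
path(b,j)
path(g,b)
path(g,h)
path(g,j)
path(h,h)
path(j,h)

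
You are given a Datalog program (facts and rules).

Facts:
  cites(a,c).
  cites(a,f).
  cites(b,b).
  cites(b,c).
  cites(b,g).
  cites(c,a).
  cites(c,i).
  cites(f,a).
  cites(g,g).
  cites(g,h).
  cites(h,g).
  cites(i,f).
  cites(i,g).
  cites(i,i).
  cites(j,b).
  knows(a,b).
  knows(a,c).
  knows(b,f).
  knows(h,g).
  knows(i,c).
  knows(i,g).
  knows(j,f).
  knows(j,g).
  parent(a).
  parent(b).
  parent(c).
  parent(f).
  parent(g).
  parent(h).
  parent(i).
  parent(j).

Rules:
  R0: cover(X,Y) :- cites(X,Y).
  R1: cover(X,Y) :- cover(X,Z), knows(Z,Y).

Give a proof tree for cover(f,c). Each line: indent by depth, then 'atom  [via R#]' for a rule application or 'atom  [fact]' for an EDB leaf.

round 1: derive cover(a,c) via R0 from cites(a,c)
round 1: derive cover(a,f) via R0 from cites(a,f)
round 1: derive cover(b,b) via R0 from cites(b,b)
round 1: derive cover(b,c) via R0 from cites(b,c)
round 1: derive cover(b,g) via R0 from cites(b,g)
round 1: derive cover(c,a) via R0 from cites(c,a)
round 1: derive cover(c,i) via R0 from cites(c,i)
round 1: derive cover(f,a) via R0 from cites(f,a)
round 1: derive cover(g,g) via R0 from cites(g,g)
round 1: derive cover(g,h) via R0 from cites(g,h)
round 1: derive cover(h,g) via R0 from cites(h,g)
round 1: derive cover(i,f) via R0 from cites(i,f)
round 1: derive cover(i,g) via R0 from cites(i,g)
round 1: derive cover(i,i) via R0 from cites(i,i)
round 1: derive cover(j,b) via R0 from cites(j,b)
round 2: derive cover(b,f) via R1 from cover(b,b), knows(b,f)
round 2: derive cover(c,b) via R1 from cover(c,a), knows(a,b)
round 2: derive cover(c,c) via R1 from cover(c,a), knows(a,c)
round 2: derive cover(c,g) via R1 from cover(c,i), knows(i,g)
round 2: derive cover(f,b) via R1 from cover(f,a), knows(a,b)
round 2: derive cover(f,c) via R1 from cover(f,a), knows(a,c)
round 2: derive cover(i,c) via R1 from cover(i,i), knows(i,c)
round 2: derive cover(j,f) via R1 from cover(j,b), knows(b,f)
round 3: derive cover(c,f) via R1 from cover(c,b), knows(b,f)
round 3: derive cover(f,f) via R1 from cover(f,b), knows(b,f)

cover(f,c)  [via R1]
  cover(f,a)  [via R0]
    cites(f,a)  [fact]
  knows(a,c)  [fact]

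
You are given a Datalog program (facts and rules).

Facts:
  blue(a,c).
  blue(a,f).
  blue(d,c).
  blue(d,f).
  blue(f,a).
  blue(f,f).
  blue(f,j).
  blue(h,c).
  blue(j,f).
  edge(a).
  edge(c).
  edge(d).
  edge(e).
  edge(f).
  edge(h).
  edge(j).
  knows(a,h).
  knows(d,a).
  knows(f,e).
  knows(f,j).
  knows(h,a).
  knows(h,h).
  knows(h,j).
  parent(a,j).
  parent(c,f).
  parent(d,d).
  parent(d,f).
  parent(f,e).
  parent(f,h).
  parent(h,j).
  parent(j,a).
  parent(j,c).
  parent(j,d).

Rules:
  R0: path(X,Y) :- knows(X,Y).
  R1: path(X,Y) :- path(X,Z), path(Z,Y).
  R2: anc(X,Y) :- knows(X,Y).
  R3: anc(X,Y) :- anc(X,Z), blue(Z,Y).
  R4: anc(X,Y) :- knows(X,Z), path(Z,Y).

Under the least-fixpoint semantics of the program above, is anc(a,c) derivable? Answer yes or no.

round 1: derive path(a,h) via R0 from knows(a,h)
round 1: derive path(d,a) via R0 from knows(d,a)
round 1: derive path(f,e) via R0 from knows(f,e)
round 1: derive path(f,j) via R0 from knows(f,j)
round 1: derive path(h,a) via R0 from knows(h,a)
round 1: derive path(h,h) via R0 from knows(h,h)
round 1: derive path(h,j) via R0 from knows(h,j)
round 1: derive anc(a,h) via R2 from knows(a,h)
round 1: derive anc(d,a) via R2 from knows(d,a)
round 1: derive anc(f,e) via R2 from knows(f,e)
round 1: derive anc(f,j) via R2 from knows(f,j)
round 1: derive anc(h,a) via R2 from knows(h,a)
round 1: derive anc(h,h) via R2 from knows(h,h)
round 1: derive anc(h,j) via R2 from knows(h,j)
round 2: derive path(a,a) via R1 from path(a,h), path(h,a)
round 2: derive path(a,j) via R1 from path(a,h), path(h,j)
round 2: derive path(d,h) via R1 from path(d,a), path(a,h)
round 2: derive anc(a,c) via R3 from anc(a,h), blue(h,c)
round 2: derive anc(d,c) via R3 from anc(d,a), blue(a,c)
round 2: derive anc(d,f) via R3 from anc(d,a), blue(a,f)
round 2: derive anc(f,f) via R3 from anc(f,j), blue(j,f)
round 2: derive anc(h,c) via R3 from anc(h,a), blue(a,c)
round 2: derive anc(h,f) via R3 from anc(h,a), blue(a,f)
round 2: derive anc(a,a) via R4 from knows(a,h), path(h,a)
round 2: derive anc(a,j) via R4 from knows(a,h), path(h,j)
round 2: derive anc(d,h) via R4 from knows(d,a), path(a,h)
round 3: derive path(d,j) via R1 from path(d,a), path(a,j)
round 3: derive anc(a,f) via R3 from anc(a,a), blue(a,f)
round 3: derive anc(d,j) via R3 from anc(d,f), blue(f,j)
round 3: derive anc(f,a) via R3 from anc(f,f), blue(f,a)
round 4: derive anc(f,c) via R3 from anc(f,a), blue(a,c)

yes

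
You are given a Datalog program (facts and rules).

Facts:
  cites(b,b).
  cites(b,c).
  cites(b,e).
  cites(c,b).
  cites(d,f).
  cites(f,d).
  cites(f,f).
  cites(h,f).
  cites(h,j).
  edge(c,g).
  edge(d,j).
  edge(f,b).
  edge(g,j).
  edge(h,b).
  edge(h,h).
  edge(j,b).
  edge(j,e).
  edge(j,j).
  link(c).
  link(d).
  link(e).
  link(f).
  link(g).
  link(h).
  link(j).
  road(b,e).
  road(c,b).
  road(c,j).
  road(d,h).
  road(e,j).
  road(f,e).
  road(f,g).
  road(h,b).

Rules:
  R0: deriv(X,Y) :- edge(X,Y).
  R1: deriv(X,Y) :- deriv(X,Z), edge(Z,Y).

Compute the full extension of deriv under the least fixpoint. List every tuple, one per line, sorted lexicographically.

round 1: derive deriv(c,g) via R0 from edge(c,g)
round 1: derive deriv(d,j) via R0 from edge(d,j)
round 1: derive deriv(f,b) via R0 from edge(f,b)
round 1: derive deriv(g,j) via R0 from edge(g,j)
round 1: derive deriv(h,b) via R0 from edge(h,b)
round 1: derive deriv(h,h) via R0 from edge(h,h)
round 1: derive deriv(j,b) via R0 from edge(j,b)
round 1: derive deriv(j,e) via R0 from edge(j,e)
round 1: derive deriv(j,j) via R0 from edge(j,j)
round 2: derive deriv(c,j) via R1 from deriv(c,g), edge(g,j)
round 2: derive deriv(d,b) via R1 from deriv(d,j), edge(j,b)
round 2: derive deriv(d,e) via R1 from deriv(d,j), edge(j,e)
round 2: derive deriv(g,b) via R1 from deriv(g,j), edge(j,b)
round 2: derive deriv(g,e) via R1 from deriv(g,j), edge(j,e)
round 3: derive deriv(c,b) via R1 from deriv(c,j), edge(j,b)
round 3: derive deriv(c,e) via R1 from deriv(c,j), edge(j,e)

deriv(c,b)
deriv(c,e)
deriv(c,g)
deriv(c,j)
deriv(d,b)
deriv(d,e)
deriv(d,j)
deriv(f,b)
deriv(g,b)
deriv(g,e)
deriv(g,j)
deriv(h,b)
deriv(h,h)
deriv(j,b)
deriv(j,e)
deriv(j,j)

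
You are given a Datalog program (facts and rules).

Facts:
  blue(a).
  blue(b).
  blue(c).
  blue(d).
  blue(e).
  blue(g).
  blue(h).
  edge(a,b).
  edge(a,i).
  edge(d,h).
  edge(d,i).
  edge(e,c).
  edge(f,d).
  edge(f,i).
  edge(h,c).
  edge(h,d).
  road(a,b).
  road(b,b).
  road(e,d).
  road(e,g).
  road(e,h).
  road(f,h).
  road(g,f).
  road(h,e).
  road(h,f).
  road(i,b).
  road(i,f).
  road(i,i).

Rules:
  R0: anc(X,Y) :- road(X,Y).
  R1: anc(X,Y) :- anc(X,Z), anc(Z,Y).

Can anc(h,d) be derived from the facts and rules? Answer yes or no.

round 1: derive anc(a,b) via R0 from road(a,b)
round 1: derive anc(b,b) via R0 from road(b,b)
round 1: derive anc(e,d) via R0 from road(e,d)
round 1: derive anc(e,g) via R0 from road(e,g)
round 1: derive anc(e,h) via R0 from road(e,h)
round 1: derive anc(f,h) via R0 from road(f,h)
round 1: derive anc(g,f) via R0 from road(g,f)
round 1: derive anc(h,e) via R0 from road(h,e)
round 1: derive anc(h,f) via R0 from road(h,f)
round 1: derive anc(i,b) via R0 from road(i,b)
round 1: derive anc(i,f) via R0 from road(i,f)
round 1: derive anc(i,i) via R0 from road(i,i)
round 2: derive anc(e,e) via R1 from anc(e,h), anc(h,e)
round 2: derive anc(e,f) via R1 from anc(e,g), anc(g,f)
round 2: derive anc(f,e) via R1 from anc(f,h), anc(h,e)
round 2: derive anc(f,f) via R1 from anc(f,h), anc(h,f)
round 2: derive anc(g,h) via R1 from anc(g,f), anc(f,h)
round 2: derive anc(h,d) via R1 from anc(h,e), anc(e,d)
round 2: derive anc(h,g) via R1 from anc(h,e), anc(e,g)
round 2: derive anc(h,h) via R1 from anc(h,e), anc(e,h)
round 2: derive anc(i,h) via R1 from anc(i,f), anc(f,h)
round 3: derive anc(f,d) via R1 from anc(f,e), anc(e,d)
round 3: derive anc(f,g) via R1 from anc(f,e), anc(e,g)
round 3: derive anc(g,d) via R1 from anc(g,h), anc(h,d)
round 3: derive anc(g,e) via R1 from anc(g,f), anc(f,e)
round 3: derive anc(g,g) via R1 from anc(g,h), anc(h,g)
round 3: derive anc(i,d) via R1 from anc(i,h), anc(h,d)
round 3: derive anc(i,e) via R1 from anc(i,f), anc(f,e)
round 3: derive anc(i,g) via R1 from anc(i,h), anc(h,g)

yes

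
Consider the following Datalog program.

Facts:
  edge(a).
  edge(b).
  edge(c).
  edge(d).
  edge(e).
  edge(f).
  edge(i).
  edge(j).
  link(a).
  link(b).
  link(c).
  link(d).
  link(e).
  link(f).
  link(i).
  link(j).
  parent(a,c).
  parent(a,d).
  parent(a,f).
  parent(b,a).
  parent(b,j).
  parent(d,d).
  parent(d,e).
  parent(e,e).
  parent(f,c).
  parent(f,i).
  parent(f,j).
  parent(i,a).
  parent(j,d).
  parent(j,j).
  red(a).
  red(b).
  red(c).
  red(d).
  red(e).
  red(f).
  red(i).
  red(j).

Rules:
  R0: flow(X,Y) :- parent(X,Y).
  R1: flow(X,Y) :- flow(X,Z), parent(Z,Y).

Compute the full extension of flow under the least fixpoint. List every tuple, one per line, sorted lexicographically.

flow(a,a)
flow(a,c)
flow(a,d)
flow(a,e)
flow(a,f)
flow(a,i)
flow(a,j)
flow(b,a)
flow(b,c)
flow(b,d)
flow(b,e)
flow(b,f)
flow(b,i)
flow(b,j)
flow(d,d)
flow(d,e)
flow(e,e)
flow(f,a)
flow(f,c)
flow(f,d)
flow(f,e)
flow(f,f)
flow(f,i)
flow(f,j)
flow(i,a)
flow(i,c)
flow(i,d)
flow(i,e)
flow(i,f)
flow(i,i)
flow(i,j)
flow(j,d)
flow(j,e)
flow(j,j)

round 1: derive flow(a,c) via R0 from parent(a,c)
round 1: derive flow(a,d) via R0 from parent(a,d)
round 1: derive flow(a,f) via R0 from parent(a,f)
round 1: derive flow(b,a) via R0 from parent(b,a)
round 1: derive flow(b,j) via R0 from parent(b,j)
round 1: derive flow(d,d) via R0 from parent(d,d)
round 1: derive flow(d,e) via R0 from parent(d,e)
round 1: derive flow(e,e) via R0 from parent(e,e)
round 1: derive flow(f,c) via R0 from parent(f,c)
round 1: derive flow(f,i) via R0 from parent(f,i)
round 1: derive flow(f,j) via R0 from parent(f,j)
round 1: derive flow(i,a) via R0 from parent(i,a)
round 1: derive flow(j,d) via R0 from parent(j,d)
round 1: derive flow(j,j) via R0 from parent(j,j)
round 2: derive flow(a,e) via R1 from flow(a,d), parent(d,e)
round 2: derive flow(a,i) via R1 from flow(a,f), parent(f,i)
round 2: derive flow(a,j) via R1 from flow(a,f), parent(f,j)
round 2: derive flow(b,c) via R1 from flow(b,a), parent(a,c)
round 2: derive flow(b,d) via R1 from flow(b,a), parent(a,d)
round 2: derive flow(b,f) via R1 from flow(b,a), parent(a,f)
round 2: derive flow(f,a) via R1 from flow(f,i), parent(i,a)
round 2: derive flow(f,d) via R1 from flow(f,j), parent(j,d)
round 2: derive flow(i,c) via R1 from flow(i,a), parent(a,c)
round 2: derive flow(i,d) via R1 from flow(i,a), parent(a,d)
round 2: derive flow(i,f) via R1 from flow(i,a), parent(a,f)
round 2: derive flow(j,e) via R1 from flow(j,d), parent(d,e)
round 3: derive flow(a,a) via R1 from flow(a,i), parent(i,a)
round 3: derive flow(b,e) via R1 from flow(b,d), parent(d,e)
round 3: derive flow(b,i) via R1 from flow(b,f), parent(f,i)
round 3: derive flow(f,e) via R1 from flow(f,d), parent(d,e)
round 3: derive flow(f,f) via R1 from flow(f,a), parent(a,f)
round 3: derive flow(i,e) via R1 from flow(i,d), parent(d,e)
round 3: derive flow(i,i) via R1 from flow(i,f), parent(f,i)
round 3: derive flow(i,j) via R1 from flow(i,f), parent(f,j)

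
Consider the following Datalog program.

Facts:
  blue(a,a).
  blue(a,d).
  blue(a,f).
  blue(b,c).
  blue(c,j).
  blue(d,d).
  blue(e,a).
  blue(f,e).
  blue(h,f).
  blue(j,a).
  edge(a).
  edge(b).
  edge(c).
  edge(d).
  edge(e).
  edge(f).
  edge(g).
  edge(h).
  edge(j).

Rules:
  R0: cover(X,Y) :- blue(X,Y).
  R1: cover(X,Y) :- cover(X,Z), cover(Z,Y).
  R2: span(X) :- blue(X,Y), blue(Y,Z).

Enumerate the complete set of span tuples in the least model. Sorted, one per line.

span(a)
span(b)
span(c)
span(d)
span(e)
span(f)
span(h)
span(j)

round 1: derive span(a) via R2 from blue(a,a), blue(a,a)
round 1: derive span(b) via R2 from blue(b,c), blue(c,j)
round 1: derive span(c) via R2 from blue(c,j), blue(j,a)
round 1: derive span(d) via R2 from blue(d,d), blue(d,d)
round 1: derive span(e) via R2 from blue(e,a), blue(a,a)
round 1: derive span(f) via R2 from blue(f,e), blue(e,a)
round 1: derive span(h) via R2 from blue(h,f), blue(f,e)
round 1: derive span(j) via R2 from blue(j,a), blue(a,a)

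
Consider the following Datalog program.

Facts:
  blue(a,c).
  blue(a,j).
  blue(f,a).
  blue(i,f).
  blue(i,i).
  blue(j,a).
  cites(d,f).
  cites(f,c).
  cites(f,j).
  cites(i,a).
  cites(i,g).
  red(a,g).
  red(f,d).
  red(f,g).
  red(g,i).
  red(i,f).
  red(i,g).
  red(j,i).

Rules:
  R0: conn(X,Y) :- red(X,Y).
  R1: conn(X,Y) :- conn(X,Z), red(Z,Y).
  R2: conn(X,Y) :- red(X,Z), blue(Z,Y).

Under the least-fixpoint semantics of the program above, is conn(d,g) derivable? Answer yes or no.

round 1: derive conn(a,g) via R0 from red(a,g)
round 1: derive conn(f,d) via R0 from red(f,d)
round 1: derive conn(f,g) via R0 from red(f,g)
round 1: derive conn(g,i) via R0 from red(g,i)
round 1: derive conn(i,f) via R0 from red(i,f)
round 1: derive conn(i,g) via R0 from red(i,g)
round 1: derive conn(j,i) via R0 from red(j,i)
round 1: derive conn(g,f) via R2 from red(g,i), blue(i,f)
round 1: derive conn(i,a) via R2 from red(i,f), blue(f,a)
round 1: derive conn(j,f) via R2 from red(j,i), blue(i,f)
round 2: derive conn(a,i) via R1 from conn(a,g), red(g,i)
round 2: derive conn(f,i) via R1 from conn(f,g), red(g,i)
round 2: derive conn(g,d) via R1 from conn(g,f), red(f,d)
round 2: derive conn(g,g) via R1 from conn(g,f), red(f,g)
round 2: derive conn(i,d) via R1 from conn(i,f), red(f,d)
round 2: derive conn(i,i) via R1 from conn(i,g), red(g,i)
round 2: derive conn(j,d) via R1 from conn(j,f), red(f,d)
round 2: derive conn(j,g) via R1 from conn(j,f), red(f,g)
round 3: derive conn(a,f) via R1 from conn(a,i), red(i,f)
round 3: derive conn(f,f) via R1 from conn(f,i), red(i,f)
round 4: derive conn(a,d) via R1 from conn(a,f), red(f,d)

no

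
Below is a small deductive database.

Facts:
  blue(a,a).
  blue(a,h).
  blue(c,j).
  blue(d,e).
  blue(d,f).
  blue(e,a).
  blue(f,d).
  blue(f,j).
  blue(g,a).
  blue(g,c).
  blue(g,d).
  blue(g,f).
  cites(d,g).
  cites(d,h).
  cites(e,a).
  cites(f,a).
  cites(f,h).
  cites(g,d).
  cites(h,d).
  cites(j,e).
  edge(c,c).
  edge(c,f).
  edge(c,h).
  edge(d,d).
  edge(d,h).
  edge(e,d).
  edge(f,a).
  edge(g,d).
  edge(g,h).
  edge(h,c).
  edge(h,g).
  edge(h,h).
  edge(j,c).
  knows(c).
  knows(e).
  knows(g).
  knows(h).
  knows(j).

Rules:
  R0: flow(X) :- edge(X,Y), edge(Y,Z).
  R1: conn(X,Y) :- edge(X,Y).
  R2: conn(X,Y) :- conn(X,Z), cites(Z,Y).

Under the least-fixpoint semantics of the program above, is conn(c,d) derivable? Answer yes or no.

yes

round 1: derive conn(c,c) via R1 from edge(c,c)
round 1: derive conn(c,f) via R1 from edge(c,f)
round 1: derive conn(c,h) via R1 from edge(c,h)
round 1: derive conn(d,d) via R1 from edge(d,d)
round 1: derive conn(d,h) via R1 from edge(d,h)
round 1: derive conn(e,d) via R1 from edge(e,d)
round 1: derive conn(f,a) via R1 from edge(f,a)
round 1: derive conn(g,d) via R1 from edge(g,d)
round 1: derive conn(g,h) via R1 from edge(g,h)
round 1: derive conn(h,c) via R1 from edge(h,c)
round 1: derive conn(h,g) via R1 from edge(h,g)
round 1: derive conn(h,h) via R1 from edge(h,h)
round 1: derive conn(j,c) via R1 from edge(j,c)
round 2: derive conn(c,a) via R2 from conn(c,f), cites(f,a)
round 2: derive conn(c,d) via R2 from conn(c,h), cites(h,d)
round 2: derive conn(d,g) via R2 from conn(d,d), cites(d,g)
round 2: derive conn(e,g) via R2 from conn(e,d), cites(d,g)
round 2: derive conn(e,h) via R2 from conn(e,d), cites(d,h)
round 2: derive conn(g,g) via R2 from conn(g,d), cites(d,g)
round 2: derive conn(h,d) via R2 from conn(h,g), cites(g,d)
round 3: derive conn(c,g) via R2 from conn(c,d), cites(d,g)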